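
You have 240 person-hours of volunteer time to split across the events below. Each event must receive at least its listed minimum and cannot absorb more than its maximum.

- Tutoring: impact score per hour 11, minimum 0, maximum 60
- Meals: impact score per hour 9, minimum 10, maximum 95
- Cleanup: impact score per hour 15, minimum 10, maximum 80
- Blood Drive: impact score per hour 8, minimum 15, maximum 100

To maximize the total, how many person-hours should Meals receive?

Meeting every minimum uses 0+10+10+15 = 35 person-hours, leaving 205.
Highest impact score per hour first: Cleanup 15 > Tutoring 11 > Meals 9 > Blood Drive 8.
Cleanup: +70 to 80 (cap) ; 135 left.
Tutoring: +60 to 60 (cap) ; 75 left.
Only 75 left; Meals takes them to reach 85.

85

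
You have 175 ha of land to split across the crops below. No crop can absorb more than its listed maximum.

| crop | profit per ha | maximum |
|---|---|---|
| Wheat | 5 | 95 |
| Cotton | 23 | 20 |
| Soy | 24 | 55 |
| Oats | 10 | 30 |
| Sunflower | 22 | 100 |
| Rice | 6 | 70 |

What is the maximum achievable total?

3980

Highest profit per ha first: Soy 24 > Cotton 23 > Sunflower 22 > Oats 10 > Rice 6 > Wheat 5.
Give Soy 55 to hit its cap of 55 → 120 left.
Cotton takes 20 to reach its cap of 20 → 100 left.
Sunflower takes 100 to reach its cap of 100 → 0 left.
Total = 23×20 + 24×55 + 22×100 = 3980.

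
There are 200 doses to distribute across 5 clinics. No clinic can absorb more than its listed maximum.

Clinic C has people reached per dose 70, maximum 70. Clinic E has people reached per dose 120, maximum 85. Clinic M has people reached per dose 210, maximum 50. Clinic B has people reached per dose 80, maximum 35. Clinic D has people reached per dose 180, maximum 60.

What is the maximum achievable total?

31900

Rank by people reached per dose: Clinic M 210 > Clinic D 180 > Clinic E 120 > Clinic B 80 > Clinic C 70.
Clinic M: +50 to 50 (cap) → 150 left.
Give Clinic D 60 to hit its cap of 60 → 90 left.
Give Clinic E 85 to hit its cap of 85 → 5 left.
Clinic B has room for 35 but only 5 remain, so it gets 5.
Total = 120×85 + 210×50 + 80×5 + 180×60 = 31900.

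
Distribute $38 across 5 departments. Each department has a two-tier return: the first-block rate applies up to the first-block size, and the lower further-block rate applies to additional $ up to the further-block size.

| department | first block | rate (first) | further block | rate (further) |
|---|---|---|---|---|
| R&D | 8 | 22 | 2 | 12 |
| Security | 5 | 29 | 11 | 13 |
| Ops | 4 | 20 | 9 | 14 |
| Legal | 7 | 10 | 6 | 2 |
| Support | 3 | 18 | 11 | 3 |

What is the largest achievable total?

Rank every tier by rate: Security/T1 29 > R&D/T1 22 > Ops/T1 20 > Support/T1 18 > Ops/T2 14 > Security/T2 13 > R&D/T2 12 > Legal/T1 10 > Support/T2 3 > Legal/T2 2.
Security T1 at 29: fill all 5 ; 33 left.
R&D/T1 (22): +8 ; 25 left.
Ops/T1 (20): +4 ; 21 left.
Support/T1 (18): +3 ; 18 left.
Ops T2 at 14: fill all 9 ; 9 left.
9 remain; put them into Security T2 at 13.
Total = 29×5 + 22×8 + 20×4 + 18×3 + 14×9 + 13×9 = 698.

698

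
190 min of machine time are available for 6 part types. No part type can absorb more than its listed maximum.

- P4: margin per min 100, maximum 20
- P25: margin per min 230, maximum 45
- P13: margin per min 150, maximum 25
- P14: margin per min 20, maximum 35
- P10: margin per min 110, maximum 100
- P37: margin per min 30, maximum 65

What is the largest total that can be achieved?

Rank by margin per min: P25 230 > P13 150 > P10 110 > P4 100 > P37 30 > P14 20.
P25: +45 to 45 (cap) → 145 left.
P13 takes 25 to reach its cap of 25 → 120 left.
P10: +100 to 100 (cap) → 20 left.
Give P4 20 to hit its cap of 20 → 0 left.
Total = 100×20 + 230×45 + 150×25 + 110×100 = 27100.

27100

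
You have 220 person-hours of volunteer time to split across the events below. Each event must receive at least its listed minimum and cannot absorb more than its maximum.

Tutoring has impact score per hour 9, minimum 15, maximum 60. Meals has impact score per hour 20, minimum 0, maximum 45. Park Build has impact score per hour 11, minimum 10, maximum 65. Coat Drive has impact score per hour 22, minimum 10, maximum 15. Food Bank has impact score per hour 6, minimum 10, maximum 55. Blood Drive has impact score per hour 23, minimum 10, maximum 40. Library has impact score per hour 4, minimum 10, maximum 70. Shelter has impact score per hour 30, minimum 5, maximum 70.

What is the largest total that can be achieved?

Meeting every minimum uses 15+0+10+10+10+10+10+5 = 70 person-hours, leaving 150.
Order the events by impact score per hour: Shelter 30 > Blood Drive 23 > Coat Drive 22 > Meals 20 > Park Build 11 > Tutoring 9 > Food Bank 6 > Library 4.
Shelter: +65 to 70 (cap) ; 85 left.
Blood Drive takes 30 more to reach its cap of 40 ; 55 left.
Coat Drive takes 5 more to reach its cap of 15 ; 50 left.
Meals: +45 to 45 (cap) ; 5 left.
Only 5 left; Park Build takes them to reach 15.
Total = 9×15 + 20×45 + 11×15 + 22×15 + 6×10 + 23×40 + 4×10 + 30×70 = 4650.

4650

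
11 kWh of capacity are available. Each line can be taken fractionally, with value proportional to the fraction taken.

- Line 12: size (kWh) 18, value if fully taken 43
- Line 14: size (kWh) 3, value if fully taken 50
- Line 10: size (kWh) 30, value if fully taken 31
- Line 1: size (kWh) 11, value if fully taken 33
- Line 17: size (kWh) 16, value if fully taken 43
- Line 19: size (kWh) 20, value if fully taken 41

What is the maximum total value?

74

Sort by value density: Line 14 50/3≈16.7, Line 1 33/11≈3, Line 17 43/16≈2.69, Line 12 43/18≈2.39, Line 19 41/20≈2.05, Line 10 31/30≈1.03.
Take all of Line 14 (3 kWh, value 50) → 8 kWh left.
8 kWh left: a 8/11 share of Line 1 gives 33×8/11 = 24.
Total value = 74.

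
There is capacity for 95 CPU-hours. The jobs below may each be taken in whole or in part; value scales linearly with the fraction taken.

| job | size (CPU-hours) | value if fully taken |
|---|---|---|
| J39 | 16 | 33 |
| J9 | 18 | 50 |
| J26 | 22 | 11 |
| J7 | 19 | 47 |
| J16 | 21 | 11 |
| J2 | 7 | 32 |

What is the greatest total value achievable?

Sort by value density: J2 32/7≈4.57, J9 50/18≈2.78, J7 47/19≈2.47, J39 33/16≈2.06, J16 11/21≈0.524, J26 11/22≈0.5.
J2: take in full, 7 CPU-hours for value 32 → 88 left.
All 18 CPU-hours of J9 fit (value 50) → 70 remain.
J7: take in full, 19 CPU-hours for value 47 → 51 left.
All 16 CPU-hours of J39 fit (value 33) → 35 remain.
Take all of J16 (21 CPU-hours, value 11) → 14 CPU-hours left.
Only 14 CPU-hours remain; take 14/22 of J26 for value 11×14/22 = 7.
Total value = 180.

180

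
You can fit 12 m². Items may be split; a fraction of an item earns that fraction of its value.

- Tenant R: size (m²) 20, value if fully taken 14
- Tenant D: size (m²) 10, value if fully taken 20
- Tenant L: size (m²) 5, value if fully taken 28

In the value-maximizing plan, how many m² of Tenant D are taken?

7

Best value per unit of size first: Tenant L 28/5≈5.6, Tenant D 20/10≈2, Tenant R 14/20≈0.7.
Take all of Tenant L (5 m², value 28) ; 7 m² left.
Only 7 m² remain; take 7/10 of Tenant D for value 20×7/10 = 14.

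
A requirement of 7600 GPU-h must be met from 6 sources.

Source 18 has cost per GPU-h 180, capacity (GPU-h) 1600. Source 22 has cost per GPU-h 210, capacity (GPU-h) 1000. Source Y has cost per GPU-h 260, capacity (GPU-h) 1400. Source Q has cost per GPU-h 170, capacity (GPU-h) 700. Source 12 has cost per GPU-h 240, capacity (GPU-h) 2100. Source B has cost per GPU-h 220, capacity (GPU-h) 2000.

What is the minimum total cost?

Fill from the cheapest source first.
Source Q (170): use full 700 → 6900 GPU-h to go.
Source 18 (180): use full 1600 → 5300 GPU-h to go.
Take 1000 from Source 22 at 210 → need 4300 more.
Source B at 220: take all 2000 GPU-h → 2300 still needed.
Take 2100 from Source 12 at 240 → need 200 more.
Take 200 from Source Y at 260 to finish.
Cost = 700×170 + 1600×180 + 1000×210 + 2000×220 + 2100×240 + 200×260 = 1613000.

1613000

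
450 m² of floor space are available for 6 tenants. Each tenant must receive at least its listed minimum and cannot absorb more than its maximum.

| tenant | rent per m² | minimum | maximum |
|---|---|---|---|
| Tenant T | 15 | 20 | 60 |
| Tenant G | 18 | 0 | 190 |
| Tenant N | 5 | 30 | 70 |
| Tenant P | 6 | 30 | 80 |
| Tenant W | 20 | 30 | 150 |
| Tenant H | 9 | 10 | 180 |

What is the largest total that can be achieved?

Meeting every minimum uses 20+0+30+30+30+10 = 120 m², leaving 330.
Highest rent per m² first: Tenant W 20 > Tenant G 18 > Tenant T 15 > Tenant H 9 > Tenant P 6 > Tenant N 5.
Tenant W: +120 to 150 (cap) — 210 left.
Give Tenant G 190 more to hit its cap of 190 — 20 left.
Tenant T: +20 (room for 40) → 40. Pool exhausted.
Total = 15×40 + 18×190 + 5×30 + 6×30 + 20×150 + 9×10 = 7440.

7440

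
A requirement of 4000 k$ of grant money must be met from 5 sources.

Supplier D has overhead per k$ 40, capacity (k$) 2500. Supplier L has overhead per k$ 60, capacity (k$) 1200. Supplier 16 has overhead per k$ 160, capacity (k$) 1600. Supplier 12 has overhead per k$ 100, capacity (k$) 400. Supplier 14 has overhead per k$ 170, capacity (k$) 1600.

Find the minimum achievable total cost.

202000

Use sources in increasing cost order.
Supplier D (40): use full 2500 ; 1500 k$ to go.
Supplier L at 60: take all 1200 k$ ; 300 still needed.
Supplier 12 at 100: take 300 of its 400 ; requirement met.
Supplier 16, Supplier 14: unused.
Cost = 2500×40 + 1200×60 + 300×100 = 202000.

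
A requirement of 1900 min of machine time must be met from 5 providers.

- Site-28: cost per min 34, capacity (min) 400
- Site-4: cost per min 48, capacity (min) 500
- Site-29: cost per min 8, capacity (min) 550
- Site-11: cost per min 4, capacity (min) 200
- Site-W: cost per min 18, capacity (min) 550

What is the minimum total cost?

38300

Fill from the cheapest provider first.
Site-11 (4): use full 200 ; 1700 min to go.
Take 550 from Site-29 at 8 ; need 1150 more.
Site-W at 18: take all 550 min ; 600 still needed.
Site-28 at 34: take all 400 min ; 200 still needed.
Take 200 from Site-4 at 48 to finish.
Cost = 200×4 + 550×8 + 550×18 + 400×34 + 200×48 = 38300.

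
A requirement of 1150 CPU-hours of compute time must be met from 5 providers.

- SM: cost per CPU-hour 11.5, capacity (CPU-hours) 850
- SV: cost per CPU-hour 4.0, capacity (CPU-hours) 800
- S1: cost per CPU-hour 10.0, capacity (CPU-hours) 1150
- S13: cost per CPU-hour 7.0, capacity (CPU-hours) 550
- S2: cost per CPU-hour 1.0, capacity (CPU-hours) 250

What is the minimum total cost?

4150

Use providers in increasing cost order.
S2 (1.0): use full 250 — 900 CPU-hours to go.
SV (4.0): use full 800 — 100 CPU-hours to go.
S13 (7.0): take the remaining 100 — done.
S1, SM: unused.
Cost = 250×1.0 + 800×4.0 + 100×7.0 = 4150.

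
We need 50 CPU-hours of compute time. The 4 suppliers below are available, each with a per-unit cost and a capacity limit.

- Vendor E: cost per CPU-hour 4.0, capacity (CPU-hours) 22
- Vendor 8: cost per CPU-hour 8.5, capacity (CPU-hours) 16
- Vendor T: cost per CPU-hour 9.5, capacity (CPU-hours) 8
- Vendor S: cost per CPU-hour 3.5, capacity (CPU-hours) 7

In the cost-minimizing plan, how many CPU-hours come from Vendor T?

Use suppliers in increasing cost order.
Take 7 from Vendor S at 3.5 — need 43 more.
Vendor E (4.0): use full 22 — 21 CPU-hours to go.
Vendor 8 (8.5): use full 16 — 5 CPU-hours to go.
Vendor T at 9.5: take 5 of its 8 — requirement met.

5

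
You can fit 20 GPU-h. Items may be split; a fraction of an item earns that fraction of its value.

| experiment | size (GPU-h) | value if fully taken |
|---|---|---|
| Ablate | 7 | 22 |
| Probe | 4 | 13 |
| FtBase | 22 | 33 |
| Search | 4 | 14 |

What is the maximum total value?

56.5

Best value per unit of size first: Search 14/4≈3.5, Probe 13/4≈3.25, Ablate 22/7≈3.14, FtBase 33/22≈1.5.
Take all of Search (4 GPU-h, value 14) — 16 GPU-h left.
All 4 GPU-h of Probe fit (value 13) — 12 remain.
Ablate: take in full, 7 GPU-h for value 22 — 5 left.
Only 5 GPU-h remain; take 5/22 of FtBase for value 33×5/22 = 7.5.
Total value = 56.5.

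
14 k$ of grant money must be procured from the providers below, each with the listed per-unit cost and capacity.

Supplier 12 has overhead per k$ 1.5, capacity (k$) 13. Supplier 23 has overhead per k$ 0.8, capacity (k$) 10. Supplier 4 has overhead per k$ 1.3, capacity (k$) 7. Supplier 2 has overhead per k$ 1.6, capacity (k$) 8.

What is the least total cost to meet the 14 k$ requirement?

13.2

Cheapest first:
Supplier 23 at 0.8: take all 10 k$ ; 4 still needed.
Supplier 4 (1.3): take the remaining 4 ; done.
Supplier 12, Supplier 2: unused.
Cost = 10×0.8 + 4×1.3 = 13.2.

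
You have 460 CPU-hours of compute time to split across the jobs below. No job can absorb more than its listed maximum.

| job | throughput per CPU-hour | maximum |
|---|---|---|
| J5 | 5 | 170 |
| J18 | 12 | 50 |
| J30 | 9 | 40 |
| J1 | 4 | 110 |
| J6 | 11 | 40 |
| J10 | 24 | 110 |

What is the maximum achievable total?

5090

Highest throughput per CPU-hour first: J10 24 > J18 12 > J6 11 > J30 9 > J5 5 > J1 4.
J10: +110 to 110 (cap) → 350 left.
J18: +50 to 50 (cap) → 300 left.
J6: +40 to 40 (cap) → 260 left.
J30 takes 40 to reach its cap of 40 → 220 left.
Give J5 170 to hit its cap of 170 → 50 left.
Only 50 left; J1 takes them to reach 50.
Total = 5×170 + 12×50 + 9×40 + 4×50 + 11×40 + 24×110 = 5090.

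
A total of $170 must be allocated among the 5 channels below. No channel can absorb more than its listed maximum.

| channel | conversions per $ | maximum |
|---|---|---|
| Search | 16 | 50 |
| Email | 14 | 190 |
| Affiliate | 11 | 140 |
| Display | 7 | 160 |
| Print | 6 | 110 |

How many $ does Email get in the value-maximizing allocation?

120

Highest conversions per $ first: Search 16 > Email 14 > Affiliate 11 > Display 7 > Print 6.
Search: +50 to 50 (cap) → 120 left.
Email has room for 190 but only 120 remain, so it gets 120.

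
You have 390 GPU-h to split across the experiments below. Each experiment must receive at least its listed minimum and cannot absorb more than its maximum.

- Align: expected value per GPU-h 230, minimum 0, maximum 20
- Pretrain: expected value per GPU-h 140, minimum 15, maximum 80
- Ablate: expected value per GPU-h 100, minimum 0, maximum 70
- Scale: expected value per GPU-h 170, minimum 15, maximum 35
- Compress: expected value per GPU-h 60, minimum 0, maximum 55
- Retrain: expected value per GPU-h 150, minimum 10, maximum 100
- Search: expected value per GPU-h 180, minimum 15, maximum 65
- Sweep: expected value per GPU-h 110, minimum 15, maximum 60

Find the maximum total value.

58050

Meeting every minimum uses 0+15+0+15+0+10+15+15 = 70 GPU-h, leaving 320.
Highest expected value per GPU-h first: Align 230 > Search 180 > Scale 170 > Retrain 150 > Pretrain 140 > Sweep 110 > Ablate 100 > Compress 60.
Align takes 20 more to reach its cap of 20 → 300 left.
Search: +50 to 65 (cap) → 250 left.
Give Scale 20 more to hit its cap of 35 → 230 left.
Retrain takes 90 more to reach its cap of 100 → 140 left.
Pretrain: +65 to 80 (cap) → 75 left.
Sweep: +45 to 60 (cap) → 30 left.
Ablate: +30 (room for 70) → 30. Pool exhausted.
Total = 230×20 + 140×80 + 100×30 + 170×35 + 150×100 + 180×65 + 110×60 = 58050.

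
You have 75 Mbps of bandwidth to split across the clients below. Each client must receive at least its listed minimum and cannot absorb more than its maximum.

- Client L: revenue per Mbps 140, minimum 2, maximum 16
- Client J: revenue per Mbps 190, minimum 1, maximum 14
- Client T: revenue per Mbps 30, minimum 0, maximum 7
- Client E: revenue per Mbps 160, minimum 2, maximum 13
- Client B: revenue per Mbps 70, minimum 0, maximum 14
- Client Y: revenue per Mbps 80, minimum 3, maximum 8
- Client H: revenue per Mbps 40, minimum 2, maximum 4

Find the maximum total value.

Meeting every minimum uses 2+1+0+2+0+3+2 = 10 Mbps, leaving 65.
Highest revenue per Mbps first: Client J 190 > Client E 160 > Client L 140 > Client Y 80 > Client B 70 > Client H 40 > Client T 30.
Give Client J 13 more to hit its cap of 14 → 52 left.
Client E takes 11 more to reach its cap of 13 → 41 left.
Give Client L 14 more to hit its cap of 16 → 27 left.
Client Y takes 5 more to reach its cap of 8 → 22 left.
Give Client B 14 more to hit its cap of 14 → 8 left.
Give Client H 2 more to hit its cap of 4 → 6 left.
Client T has room for 7 more but only 6 remain, so it gets 6.
Total = 140×16 + 190×14 + 30×6 + 160×13 + 70×14 + 80×8 + 40×4 = 8940.

8940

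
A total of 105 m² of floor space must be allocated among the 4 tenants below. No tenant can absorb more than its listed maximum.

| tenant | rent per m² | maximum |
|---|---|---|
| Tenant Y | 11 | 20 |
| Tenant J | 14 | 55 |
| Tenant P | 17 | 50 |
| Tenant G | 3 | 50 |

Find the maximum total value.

Rank by rent per m²: Tenant P 17 > Tenant J 14 > Tenant Y 11 > Tenant G 3.
Give Tenant P 50 to hit its cap of 50 → 55 left.
Give Tenant J 55 to hit its cap of 55 → 0 left.
Total = 14×55 + 17×50 = 1620.

1620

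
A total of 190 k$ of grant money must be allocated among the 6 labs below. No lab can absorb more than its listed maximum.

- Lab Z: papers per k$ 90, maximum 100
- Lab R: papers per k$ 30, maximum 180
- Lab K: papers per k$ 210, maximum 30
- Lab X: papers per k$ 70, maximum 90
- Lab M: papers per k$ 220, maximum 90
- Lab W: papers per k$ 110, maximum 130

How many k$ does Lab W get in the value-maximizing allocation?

Highest papers per k$ first: Lab M 220 > Lab K 210 > Lab W 110 > Lab Z 90 > Lab X 70 > Lab R 30.
Lab M takes 90 to reach its cap of 90 → 100 left.
Give Lab K 30 to hit its cap of 30 → 70 left.
Lab W: +70 (room for 130) → 70. Pool exhausted.

70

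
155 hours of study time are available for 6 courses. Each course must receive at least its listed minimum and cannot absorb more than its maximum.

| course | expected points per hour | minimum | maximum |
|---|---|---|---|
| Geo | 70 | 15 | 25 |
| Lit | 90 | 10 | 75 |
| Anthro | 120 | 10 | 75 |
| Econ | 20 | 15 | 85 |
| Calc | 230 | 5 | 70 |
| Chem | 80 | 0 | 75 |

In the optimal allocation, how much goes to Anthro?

45

Meeting every minimum uses 15+10+10+15+5+0 = 55 hours, leaving 100.
Order the courses by expected points per hour: Calc 230 > Anthro 120 > Lit 90 > Chem 80 > Geo 70 > Econ 20.
Calc: +65 to 70 (cap) — 35 left.
Only 35 left; Anthro takes them to reach 45.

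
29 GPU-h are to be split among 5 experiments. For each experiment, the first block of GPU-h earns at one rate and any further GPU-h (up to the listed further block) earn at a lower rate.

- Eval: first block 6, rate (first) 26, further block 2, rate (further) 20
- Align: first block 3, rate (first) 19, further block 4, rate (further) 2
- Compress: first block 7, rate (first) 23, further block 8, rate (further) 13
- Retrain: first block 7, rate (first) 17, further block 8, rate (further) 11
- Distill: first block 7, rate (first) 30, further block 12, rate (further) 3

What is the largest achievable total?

692

Rank every tier by rate: Distill/first 30 > Eval/first 26 > Compress/first 23 > Eval/second 20 > Align/first 19 > Retrain/first 17 > Compress/second 13 > Retrain/second 11 > Distill/second 3 > Align/second 2.
Distill first at 30: fill all 7 ; 22 left.
Fill Eval first block (6 at 26) ; 16 left.
Compress/first (23): +7 ; 9 left.
Eval/second (20): +2 ; 7 left.
Align first at 19: fill all 3 ; 4 left.
4 remain; put them into Retrain first at 17.
Total = 30×7 + 26×6 + 23×7 + 20×2 + 19×3 + 17×4 = 692.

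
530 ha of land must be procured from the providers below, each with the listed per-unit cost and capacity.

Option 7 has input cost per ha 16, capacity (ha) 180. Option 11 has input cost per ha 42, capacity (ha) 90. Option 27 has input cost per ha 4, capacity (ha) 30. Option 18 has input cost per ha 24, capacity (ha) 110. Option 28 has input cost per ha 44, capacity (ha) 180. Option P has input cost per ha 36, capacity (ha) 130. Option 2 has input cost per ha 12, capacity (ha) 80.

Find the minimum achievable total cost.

Use providers in increasing cost order.
Option 27 at 4: take all 30 ha ; 500 still needed.
Option 2 at 12: take all 80 ha ; 420 still needed.
Option 7 at 16: take all 180 ha ; 240 still needed.
Option 18 (24): use full 110 ; 130 ha to go.
Option P (36): use full 130 ; 0 ha to go.
Option 11, Option 28: unused.
Cost = 30×4 + 80×12 + 180×16 + 110×24 + 130×36 = 11280.

11280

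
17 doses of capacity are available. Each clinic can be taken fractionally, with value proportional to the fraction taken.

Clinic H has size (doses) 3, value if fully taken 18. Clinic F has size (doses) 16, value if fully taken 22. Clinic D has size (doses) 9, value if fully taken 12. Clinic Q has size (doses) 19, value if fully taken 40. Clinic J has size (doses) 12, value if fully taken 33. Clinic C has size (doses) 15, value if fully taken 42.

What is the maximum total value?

57.2

Sort by value density: Clinic H 18/3≈6, Clinic C 42/15≈2.8, Clinic J 33/12≈2.75, Clinic Q 40/19≈2.11, Clinic F 22/16≈1.38, Clinic D 12/9≈1.33.
All 3 doses of Clinic H fit (value 18) ; 14 remain.
Only 14 doses remain; take 14/15 of Clinic C for value 42×14/15 = 39.2.
Total value = 57.2.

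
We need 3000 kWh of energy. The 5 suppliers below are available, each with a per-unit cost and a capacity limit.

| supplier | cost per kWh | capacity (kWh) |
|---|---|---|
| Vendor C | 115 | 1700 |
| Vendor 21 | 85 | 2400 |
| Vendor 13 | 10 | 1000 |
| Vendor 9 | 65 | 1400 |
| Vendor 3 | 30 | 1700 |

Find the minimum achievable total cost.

80500

Fill from the cheapest supplier first.
Vendor 13 at 10: take all 1000 kWh — 2000 still needed.
Take 1700 from Vendor 3 at 30 — need 300 more.
Take 300 from Vendor 9 at 65 to finish.
Vendor 21, Vendor C: unused.
Cost = 1000×10 + 1700×30 + 300×65 = 80500.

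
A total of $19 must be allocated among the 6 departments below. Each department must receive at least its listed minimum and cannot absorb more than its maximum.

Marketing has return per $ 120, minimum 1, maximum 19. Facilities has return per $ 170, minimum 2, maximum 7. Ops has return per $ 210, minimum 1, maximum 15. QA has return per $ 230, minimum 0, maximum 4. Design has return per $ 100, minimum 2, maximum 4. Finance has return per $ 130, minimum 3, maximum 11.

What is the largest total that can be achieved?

3440

Meeting every minimum uses 1+2+1+0+2+3 = 9 $, leaving 10.
Rank by return per $: QA 230 > Ops 210 > Facilities 170 > Finance 130 > Marketing 120 > Design 100.
QA takes 4 more to reach its cap of 4 — 6 left.
Ops: +6 (room for 14) → 7. Pool exhausted.
Total = 120×1 + 170×2 + 210×7 + 230×4 + 100×2 + 130×3 = 3440.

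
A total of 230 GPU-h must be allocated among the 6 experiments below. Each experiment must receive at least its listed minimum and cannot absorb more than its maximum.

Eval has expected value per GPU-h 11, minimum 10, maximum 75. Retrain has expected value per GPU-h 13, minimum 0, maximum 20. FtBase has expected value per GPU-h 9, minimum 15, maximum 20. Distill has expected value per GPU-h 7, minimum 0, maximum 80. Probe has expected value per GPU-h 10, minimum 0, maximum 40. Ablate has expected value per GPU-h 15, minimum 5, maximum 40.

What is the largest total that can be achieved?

2510

Meeting every minimum uses 10+0+15+0+0+5 = 30 GPU-h, leaving 200.
Highest expected value per GPU-h first: Ablate 15 > Retrain 13 > Eval 11 > Probe 10 > FtBase 9 > Distill 7.
Give Ablate 35 more to hit its cap of 40 — 165 left.
Retrain: +20 to 20 (cap) — 145 left.
Give Eval 65 more to hit its cap of 75 — 80 left.
Probe: +40 to 40 (cap) — 40 left.
FtBase: +5 to 20 (cap) — 35 left.
Distill has room for 80 more but only 35 remain, so it gets 35.
Total = 11×75 + 13×20 + 9×20 + 7×35 + 10×40 + 15×40 = 2510.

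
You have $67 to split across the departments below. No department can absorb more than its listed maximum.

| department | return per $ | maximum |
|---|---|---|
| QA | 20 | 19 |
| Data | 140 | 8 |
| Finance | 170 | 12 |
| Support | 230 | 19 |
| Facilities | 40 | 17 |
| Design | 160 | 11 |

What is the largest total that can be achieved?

Order the departments by return per $: Support 230 > Finance 170 > Design 160 > Data 140 > Facilities 40 > QA 20.
Give Support 19 to hit its cap of 19 — 48 left.
Finance: +12 to 12 (cap) — 36 left.
Design: +11 to 11 (cap) — 25 left.
Data: +8 to 8 (cap) — 17 left.
Facilities: +17 to 17 (cap) — 0 left.
Total = 140×8 + 170×12 + 230×19 + 40×17 + 160×11 = 9970.

9970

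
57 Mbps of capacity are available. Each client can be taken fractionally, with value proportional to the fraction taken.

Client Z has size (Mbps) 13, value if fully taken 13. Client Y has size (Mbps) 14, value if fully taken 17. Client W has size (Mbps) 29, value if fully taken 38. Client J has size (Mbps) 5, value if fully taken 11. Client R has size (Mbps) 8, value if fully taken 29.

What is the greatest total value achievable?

96

Best value per unit of size first: Client R 29/8≈3.62, Client J 11/5≈2.2, Client W 38/29≈1.31, Client Y 17/14≈1.21, Client Z 13/13≈1.
Client R: take in full, 8 Mbps for value 29 ; 49 left.
Client J: take in full, 5 Mbps for value 11 ; 44 left.
Client W: take in full, 29 Mbps for value 38 ; 15 left.
Client Y: take in full, 14 Mbps for value 17 ; 1 left.
Fill the last 1 Mbps with part of Client Z: 1/13 of it earns 1.
Total value = 96.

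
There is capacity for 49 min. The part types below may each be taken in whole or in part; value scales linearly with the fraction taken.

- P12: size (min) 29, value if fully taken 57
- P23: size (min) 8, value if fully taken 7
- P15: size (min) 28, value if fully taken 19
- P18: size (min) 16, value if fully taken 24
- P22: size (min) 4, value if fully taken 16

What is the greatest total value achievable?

Rank by value-to-size ratio: P22 16/4≈4, P12 57/29≈1.97, P18 24/16≈1.5, P23 7/8≈0.875, P15 19/28≈0.679.
All 4 min of P22 fit (value 16) — 45 remain.
P12: take in full, 29 min for value 57 — 16 left.
All 16 min of P18 fit (value 24) — 0 remain.
Total value = 97.

97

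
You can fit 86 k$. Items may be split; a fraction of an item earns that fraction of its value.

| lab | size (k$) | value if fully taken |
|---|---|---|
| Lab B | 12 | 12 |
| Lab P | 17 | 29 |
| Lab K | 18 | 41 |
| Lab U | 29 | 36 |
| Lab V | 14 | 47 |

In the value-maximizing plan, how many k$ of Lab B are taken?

8

Sort by value density: Lab V 47/14≈3.36, Lab K 41/18≈2.28, Lab P 29/17≈1.71, Lab U 36/29≈1.24, Lab B 12/12≈1.
Lab V: take in full, 14 k$ for value 47 — 72 left.
Lab K: take in full, 18 k$ for value 41 — 54 left.
Take all of Lab P (17 k$, value 29) — 37 k$ left.
Lab U: take in full, 29 k$ for value 36 — 8 left.
8 k$ left: a 8/12 share of Lab B gives 12×8/12 = 8.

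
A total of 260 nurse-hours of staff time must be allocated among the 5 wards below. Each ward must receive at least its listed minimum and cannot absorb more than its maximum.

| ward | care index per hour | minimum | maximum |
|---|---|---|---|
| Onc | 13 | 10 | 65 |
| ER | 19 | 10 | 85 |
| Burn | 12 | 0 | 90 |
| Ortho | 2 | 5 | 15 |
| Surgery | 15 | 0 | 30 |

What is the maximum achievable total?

Meeting every minimum uses 10+10+0+5+0 = 25 nurse-hours, leaving 235.
Rank by care index per hour: ER 19 > Surgery 15 > Onc 13 > Burn 12 > Ortho 2.
Give ER 75 more to hit its cap of 85 ; 160 left.
Give Surgery 30 more to hit its cap of 30 ; 130 left.
Onc: +55 to 65 (cap) ; 75 left.
Only 75 left; Burn takes them to reach 75.
Total = 13×65 + 19×85 + 12×75 + 2×5 + 15×30 = 3820.

3820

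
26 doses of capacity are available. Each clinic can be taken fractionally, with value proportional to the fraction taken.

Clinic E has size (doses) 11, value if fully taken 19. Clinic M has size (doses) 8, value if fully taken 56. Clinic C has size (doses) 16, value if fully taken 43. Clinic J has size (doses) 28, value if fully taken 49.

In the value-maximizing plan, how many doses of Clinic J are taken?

Rank by value-to-size ratio: Clinic M 56/8≈7, Clinic C 43/16≈2.69, Clinic J 49/28≈1.75, Clinic E 19/11≈1.73.
All 8 doses of Clinic M fit (value 56) — 18 remain.
All 16 doses of Clinic C fit (value 43) — 2 remain.
Fill the last 2 doses with part of Clinic J: 2/28 of it earns 3.5.

2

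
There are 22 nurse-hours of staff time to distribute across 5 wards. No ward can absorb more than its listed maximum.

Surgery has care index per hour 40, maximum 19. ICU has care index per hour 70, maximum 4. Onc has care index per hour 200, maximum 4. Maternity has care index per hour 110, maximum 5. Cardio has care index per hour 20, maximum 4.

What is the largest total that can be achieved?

1990

Rank by care index per hour: Onc 200 > Maternity 110 > ICU 70 > Surgery 40 > Cardio 20.
Give Onc 4 to hit its cap of 4 ; 18 left.
Maternity: +5 to 5 (cap) ; 13 left.
ICU takes 4 to reach its cap of 4 ; 9 left.
Only 9 left; Surgery takes them to reach 9.
Total = 40×9 + 70×4 + 200×4 + 110×5 = 1990.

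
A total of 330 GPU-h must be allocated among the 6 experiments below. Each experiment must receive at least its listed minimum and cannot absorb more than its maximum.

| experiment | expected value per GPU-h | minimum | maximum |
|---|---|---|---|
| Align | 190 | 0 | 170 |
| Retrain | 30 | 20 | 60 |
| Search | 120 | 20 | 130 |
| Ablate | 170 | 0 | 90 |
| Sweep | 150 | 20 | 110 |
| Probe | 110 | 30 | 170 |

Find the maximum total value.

Meeting every minimum uses 0+20+20+0+20+30 = 90 GPU-h, leaving 240.
Order the experiments by expected value per GPU-h: Align 190 > Ablate 170 > Sweep 150 > Search 120 > Probe 110 > Retrain 30.
Give Align 170 more to hit its cap of 170 — 70 left.
Ablate: +70 (room for 90) → 70. Pool exhausted.
Total = 190×170 + 30×20 + 120×20 + 170×70 + 150×20 + 110×30 = 53500.

53500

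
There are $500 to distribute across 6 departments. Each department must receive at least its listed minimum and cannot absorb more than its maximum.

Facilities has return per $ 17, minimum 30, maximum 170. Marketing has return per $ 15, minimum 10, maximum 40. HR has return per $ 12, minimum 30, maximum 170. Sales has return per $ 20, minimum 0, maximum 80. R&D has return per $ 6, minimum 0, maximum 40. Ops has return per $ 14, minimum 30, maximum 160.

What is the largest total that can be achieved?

Meeting every minimum uses 30+10+30+0+0+30 = 100 $, leaving 400.
Highest return per $ first: Sales 20 > Facilities 17 > Marketing 15 > Ops 14 > HR 12 > R&D 6.
Give Sales 80 more to hit its cap of 80 → 320 left.
Facilities takes 140 more to reach its cap of 170 → 180 left.
Marketing takes 30 more to reach its cap of 40 → 150 left.
Ops: +130 to 160 (cap) → 20 left.
HR has room for 140 more but only 20 remain, so it gets 50.
Total = 17×170 + 15×40 + 12×50 + 20×80 + 14×160 = 7930.

7930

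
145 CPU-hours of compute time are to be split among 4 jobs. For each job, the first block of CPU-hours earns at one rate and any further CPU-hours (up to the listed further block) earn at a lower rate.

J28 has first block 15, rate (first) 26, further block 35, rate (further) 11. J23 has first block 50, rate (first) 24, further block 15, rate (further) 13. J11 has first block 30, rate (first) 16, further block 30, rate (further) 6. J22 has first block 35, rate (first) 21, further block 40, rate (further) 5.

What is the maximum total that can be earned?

3000

Treat each block as its own option and order by rate: J28/T1 26 > J23/T1 24 > J22/T1 21 > J11/T1 16 > J23/T2 13 > J28/T2 11 > J11/T2 6 > J22/T2 5.
J28 T1 at 26: fill all 15 → 130 left.
Fill J23 T1 block (50 at 24) → 80 left.
J22/T1 (21): +35 → 45 left.
J11/T1 (16): +30 → 15 left.
J23/T2 (13): +15 → 0 left.
Total = 26×15 + 24×50 + 21×35 + 16×30 + 13×15 = 3000.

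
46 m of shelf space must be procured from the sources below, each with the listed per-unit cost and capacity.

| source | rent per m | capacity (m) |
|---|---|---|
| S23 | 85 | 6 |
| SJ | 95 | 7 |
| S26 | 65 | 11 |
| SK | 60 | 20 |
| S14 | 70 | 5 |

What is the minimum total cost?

3155

Fill from the cheapest source first.
SK (60): use full 20 → 26 m to go.
S26 (65): use full 11 → 15 m to go.
S14 (70): use full 5 → 10 m to go.
S23 at 85: take all 6 m → 4 still needed.
Take 4 from SJ at 95 to finish.
Cost = 20×60 + 11×65 + 5×70 + 6×85 + 4×95 = 3155.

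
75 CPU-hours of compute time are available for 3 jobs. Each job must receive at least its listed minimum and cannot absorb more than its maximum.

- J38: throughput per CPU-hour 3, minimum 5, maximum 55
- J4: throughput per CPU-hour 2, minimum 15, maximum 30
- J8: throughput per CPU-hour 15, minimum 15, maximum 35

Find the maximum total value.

630

Meeting every minimum uses 5+15+15 = 35 CPU-hours, leaving 40.
Order the jobs by throughput per CPU-hour: J8 15 > J38 3 > J4 2.
J8: +20 to 35 (cap) → 20 left.
J38 has room for 50 more but only 20 remain, so it gets 25.
Total = 3×25 + 2×15 + 15×35 = 630.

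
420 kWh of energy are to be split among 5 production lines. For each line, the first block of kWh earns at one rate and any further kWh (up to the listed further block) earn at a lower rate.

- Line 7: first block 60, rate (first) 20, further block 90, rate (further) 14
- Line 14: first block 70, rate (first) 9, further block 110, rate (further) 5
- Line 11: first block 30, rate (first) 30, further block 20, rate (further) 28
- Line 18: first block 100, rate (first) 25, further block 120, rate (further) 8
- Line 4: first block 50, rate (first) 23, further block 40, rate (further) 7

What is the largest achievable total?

Rank every tier by rate: Line 11/T1 30 > Line 11/T2 28 > Line 18/T1 25 > Line 4/T1 23 > Line 7/T1 20 > Line 7/T2 14 > Line 14/T1 9 > Line 18/T2 8 > Line 4/T2 7 > Line 14/T2 5.
Line 11/T1 (30): +30 → 390 left.
Fill Line 11 T2 block (20 at 28) → 370 left.
Line 18 T1 at 25: fill all 100 → 270 left.
Line 4/T1 (23): +50 → 220 left.
Line 7 T1 at 20: fill all 60 → 160 left.
Fill Line 7 T2 block (90 at 14) → 70 left.
Line 14 T1 at 9: fill all 70 → 0 left.
Total = 30×30 + 28×20 + 25×100 + 23×50 + 20×60 + 14×90 + 9×70 = 8200.

8200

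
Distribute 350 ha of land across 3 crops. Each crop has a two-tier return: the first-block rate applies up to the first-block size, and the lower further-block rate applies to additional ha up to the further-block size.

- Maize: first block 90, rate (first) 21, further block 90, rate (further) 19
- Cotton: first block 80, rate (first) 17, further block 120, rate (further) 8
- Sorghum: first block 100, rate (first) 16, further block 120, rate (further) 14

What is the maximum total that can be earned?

Rank every tier by rate: Maize/first 21 > Maize/second 19 > Cotton/first 17 > Sorghum/first 16 > Sorghum/second 14 > Cotton/second 8.
Maize first at 21: fill all 90 → 260 left.
Maize second at 19: fill all 90 → 170 left.
Cotton first at 17: fill all 80 → 90 left.
90 remain; put them into Sorghum first at 16.
Total = 21×90 + 19×90 + 17×80 + 16×90 = 6400.

6400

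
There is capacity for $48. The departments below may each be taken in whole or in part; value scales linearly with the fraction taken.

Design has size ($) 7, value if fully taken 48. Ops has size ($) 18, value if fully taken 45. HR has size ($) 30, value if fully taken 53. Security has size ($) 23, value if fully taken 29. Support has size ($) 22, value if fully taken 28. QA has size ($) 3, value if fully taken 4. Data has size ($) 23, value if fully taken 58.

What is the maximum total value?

Best value per unit of size first: Design 48/7≈6.86, Data 58/23≈2.52, Ops 45/18≈2.5, HR 53/30≈1.77, QA 4/3≈1.33, Support 28/22≈1.27, Security 29/23≈1.26.
Take all of Design (7 $, value 48) → 41 $ left.
Data: take in full, 23 $ for value 58 → 18 left.
Ops: take in full, 18 $ for value 45 → 0 left.
Total value = 151.

151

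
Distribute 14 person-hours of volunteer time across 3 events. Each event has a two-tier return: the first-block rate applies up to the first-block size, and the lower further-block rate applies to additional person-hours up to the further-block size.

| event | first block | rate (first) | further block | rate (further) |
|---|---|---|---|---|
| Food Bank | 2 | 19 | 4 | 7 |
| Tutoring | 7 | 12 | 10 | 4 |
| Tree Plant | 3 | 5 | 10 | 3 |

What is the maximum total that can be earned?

155

Rank every tier by rate: Food Bank/T1 19 > Tutoring/T1 12 > Food Bank/T2 7 > Tree Plant/T1 5 > Tutoring/T2 4 > Tree Plant/T2 3.
Food Bank/T1 (19): +2 — 12 left.
Tutoring/T1 (12): +7 — 5 left.
Food Bank T2 at 7: fill all 4 — 1 left.
Tree Plant/T1: +1 of 3 at 5; pool empty.
Total = 19×2 + 12×7 + 7×4 + 5×1 = 155.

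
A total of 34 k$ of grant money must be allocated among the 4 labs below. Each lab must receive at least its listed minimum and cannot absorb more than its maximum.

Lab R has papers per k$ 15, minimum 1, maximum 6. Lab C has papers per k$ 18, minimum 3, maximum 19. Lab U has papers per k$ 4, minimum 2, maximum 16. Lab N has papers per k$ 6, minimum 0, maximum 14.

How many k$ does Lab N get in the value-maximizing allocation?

7

Meeting every minimum uses 1+3+2+0 = 6 k$, leaving 28.
Highest papers per k$ first: Lab C 18 > Lab R 15 > Lab N 6 > Lab U 4.
Lab C: +16 to 19 (cap) ; 12 left.
Lab R: +5 to 6 (cap) ; 7 left.
Only 7 left; Lab N takes them to reach 7.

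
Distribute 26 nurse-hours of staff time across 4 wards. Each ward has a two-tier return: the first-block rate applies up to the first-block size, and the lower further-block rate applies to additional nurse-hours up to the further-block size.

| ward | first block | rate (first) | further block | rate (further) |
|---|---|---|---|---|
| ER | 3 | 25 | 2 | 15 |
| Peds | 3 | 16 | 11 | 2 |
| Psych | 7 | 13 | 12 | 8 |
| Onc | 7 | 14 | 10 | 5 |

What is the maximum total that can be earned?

374

Treat each block as its own option and order by rate: ER/tier1 25 > Peds/tier1 16 > ER/tier2 15 > Onc/tier1 14 > Psych/tier1 13 > Psych/tier2 8 > Onc/tier2 5 > Peds/tier2 2.
ER/tier1 (25): +3 ; 23 left.
Fill Peds tier1 block (3 at 16) ; 20 left.
Fill ER tier2 block (2 at 15) ; 18 left.
Fill Onc tier1 block (7 at 14) ; 11 left.
Fill Psych tier1 block (7 at 13) ; 4 left.
4 remain; put them into Psych tier2 at 8.
Total = 25×3 + 16×3 + 15×2 + 14×7 + 13×7 + 8×4 = 374.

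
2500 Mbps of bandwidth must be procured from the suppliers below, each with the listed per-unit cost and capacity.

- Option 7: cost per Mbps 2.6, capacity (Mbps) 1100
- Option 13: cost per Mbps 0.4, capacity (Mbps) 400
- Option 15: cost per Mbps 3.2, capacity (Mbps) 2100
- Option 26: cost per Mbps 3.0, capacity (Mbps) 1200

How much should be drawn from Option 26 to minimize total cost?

1000

Fill from the cheapest supplier first.
Option 13 (0.4): use full 400 → 2100 Mbps to go.
Take 1100 from Option 7 at 2.6 → need 1000 more.
Option 26 (3.0): take the remaining 1000 → done.
Option 15: unused.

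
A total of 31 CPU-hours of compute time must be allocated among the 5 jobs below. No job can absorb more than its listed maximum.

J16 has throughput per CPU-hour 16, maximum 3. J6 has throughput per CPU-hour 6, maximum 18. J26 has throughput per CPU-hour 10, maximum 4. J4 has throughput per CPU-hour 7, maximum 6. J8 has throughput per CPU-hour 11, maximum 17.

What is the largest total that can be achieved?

323

Highest throughput per CPU-hour first: J16 16 > J8 11 > J26 10 > J4 7 > J6 6.
Give J16 3 to hit its cap of 3 ; 28 left.
J8 takes 17 to reach its cap of 17 ; 11 left.
J26: +4 to 4 (cap) ; 7 left.
J4 takes 6 to reach its cap of 6 ; 1 left.
J6 has room for 18 but only 1 remain, so it gets 1.
Total = 16×3 + 6×1 + 10×4 + 7×6 + 11×17 = 323.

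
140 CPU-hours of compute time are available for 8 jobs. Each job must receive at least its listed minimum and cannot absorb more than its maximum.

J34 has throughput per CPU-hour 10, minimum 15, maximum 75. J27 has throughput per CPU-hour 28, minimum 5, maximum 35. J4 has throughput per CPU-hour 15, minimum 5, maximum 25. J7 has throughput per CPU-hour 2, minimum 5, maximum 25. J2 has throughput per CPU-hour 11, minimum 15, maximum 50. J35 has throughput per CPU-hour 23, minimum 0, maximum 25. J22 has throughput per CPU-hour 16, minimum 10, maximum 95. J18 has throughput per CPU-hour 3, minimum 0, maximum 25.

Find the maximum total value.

Meeting every minimum uses 15+5+5+5+15+0+10+0 = 55 CPU-hours, leaving 85.
Highest throughput per CPU-hour first: J27 28 > J35 23 > J22 16 > J4 15 > J2 11 > J34 10 > J18 3 > J7 2.
J27 takes 30 more to reach its cap of 35 → 55 left.
J35 takes 25 more to reach its cap of 25 → 30 left.
Only 30 left; J22 takes them to reach 40.
Total = 10×15 + 28×35 + 15×5 + 2×5 + 11×15 + 23×25 + 16×40 = 2595.

2595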